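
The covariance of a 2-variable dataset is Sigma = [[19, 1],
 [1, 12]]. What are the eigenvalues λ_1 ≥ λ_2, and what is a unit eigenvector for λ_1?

Step 1 — characteristic polynomial of 2×2 Sigma:
  det(Sigma - λI) = λ² - trace · λ + det = 0.
  trace = 19 + 12 = 31, det = 19·12 - (1)² = 227.
Step 2 — discriminant:
  Δ = trace² - 4·det = 961 - 908 = 53.
Step 3 — eigenvalues:
  λ = (trace ± √Δ)/2 = (31 ± 7.2801)/2,
  λ_1 = 19.1401,  λ_2 = 11.8599.

Step 4 — unit eigenvector for λ_1: solve (Sigma - λ_1 I)v = 0. First row:
  (19 - 19.1401)·v_x + (1)·v_y = 0, i.e. (-0.1401)·v_x + (1)·v_y = 0,
  so v ∝ (b, λ_1 - a) = (1, 0.1401) = u.
  ||u|| = √((1)² + (0.1401)²) = √(1.0196) ≈ 1.0098,
  v_1 = u/||u|| ≈ (0.9903, 0.1387) (||v_1|| = 1).

λ_1 = 19.1401,  λ_2 = 11.8599;  v_1 ≈ (0.9903, 0.1387)


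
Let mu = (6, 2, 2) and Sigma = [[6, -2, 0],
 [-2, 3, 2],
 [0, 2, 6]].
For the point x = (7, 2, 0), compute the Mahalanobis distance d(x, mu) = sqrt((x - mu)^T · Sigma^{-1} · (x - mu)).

Step 1 — centre the observation: (x - mu) = (1, 0, -2).

Step 2 — invert Sigma (cofactor / det for 3×3, or solve directly):
  Sigma^{-1} = [[0.2333, 0.2, -0.0667],
 [0.2, 0.6, -0.2],
 [-0.0667, -0.2, 0.2333]].

Step 3 — form the quadratic (x - mu)^T · Sigma^{-1} · (x - mu):
  Sigma^{-1} · (x - mu) = (0.3667, 0.6, -0.5333).
  (x - mu)^T · [Sigma^{-1} · (x - mu)] = (1)·(0.3667) + (0)·(0.6) + (-2)·(-0.5333) = 1.4333.

Step 4 — take square root: d = √(1.4333) ≈ 1.1972.

d(x, mu) = √(1.4333) ≈ 1.1972


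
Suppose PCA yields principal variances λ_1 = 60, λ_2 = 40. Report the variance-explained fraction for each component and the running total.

Step 1 — total variance = trace(Sigma) = Σ λ_i = 60 + 40 = 100.

Step 2 — fraction explained by component i = λ_i / Σ λ:
  PC1: 60/100 = 0.6
  PC2: 40/100 = 0.4

Step 3 — cumulative fraction after k components = (λ_1 + ... + λ_k) / Σ λ:
  k = 1: 60/100 = 0.6
  k = 2: (60 + 40)/100 = 100/100 = 1

Summary (fraction, with percent):

explained: PC1 0.6 (60%), PC2 0.4 (40%);  cumulative: 0.6, 1


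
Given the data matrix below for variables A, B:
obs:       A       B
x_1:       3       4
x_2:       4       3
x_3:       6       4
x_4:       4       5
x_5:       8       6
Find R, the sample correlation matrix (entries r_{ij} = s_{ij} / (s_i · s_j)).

Step 1 — column means:
  mean(A) = (3 + 4 + 6 + 4 + 8) / 5 = 25/5 = 5
  mean(B) = (4 + 3 + 4 + 5 + 6) / 5 = 22/5 = 4.4

Step 2 — sample variances and covariances s[i,j] = (1/(n-1)) · Σ_k (x_{k,i} - mean_i) · (x_{k,j} - mean_j), with n-1 = 4:
  s[A,A] = ((-2)·(-2) + (-1)·(-1) + (1)·(1) + (-1)·(-1) + (3)·(3)) / 4 = 16/4 = 4
  s[A,B] = ((-2)·(-0.4) + (-1)·(-1.4) + (1)·(-0.4) + (-1)·(0.6) + (3)·(1.6)) / 4 = 6/4 = 1.5
  s[B,B] = ((-0.4)·(-0.4) + (-1.4)·(-1.4) + (-0.4)·(-0.4) + (0.6)·(0.6) + (1.6)·(1.6)) / 4 = 5.2/4 = 1.3
  Sample standard deviations s_i = √(s[i,i]):
  s(A) = √(4) = 2
  s(B) = √(1.3) = 1.1402

Step 3 — r_{ij} = s_{ij} / (s_i · s_j):
  r[A,A] = 1 (diagonal).
  r[A,B] = 1.5 / (2 · 1.1402) = 1.5 / 2.2804 = 0.6578
  r[B,B] = 1 (diagonal).

R is symmetric with unit diagonal. Assembling:

R = [[1, 0.6578],
 [0.6578, 1]]


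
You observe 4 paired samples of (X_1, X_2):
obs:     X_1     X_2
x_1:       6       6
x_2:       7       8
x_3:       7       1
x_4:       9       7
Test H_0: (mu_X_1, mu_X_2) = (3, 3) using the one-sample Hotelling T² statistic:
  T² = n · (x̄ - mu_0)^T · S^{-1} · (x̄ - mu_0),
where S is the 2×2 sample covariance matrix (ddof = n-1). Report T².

Step 1 — sample mean vector:
  mean(X_1) = (6 + 7 + 7 + 9) / 4 = 29/4 = 7.25
  mean(X_2) = (6 + 8 + 1 + 7) / 4 = 22/4 = 5.5
  x̄ = (7.25, 5.5),  deviation x̄ - mu_0 = (7.25, 5.5) - (3, 3) = (4.25, 2.5).

Step 2 — sample covariance matrix, S[i,j] = (1/(n-1)) · Σ_k (x_{k,i} - mean_i) · (x_{k,j} - mean_j), divisor n-1 = 3:
  S[X_1,X_1] = ((-1.25)·(-1.25) + (-0.25)·(-0.25) + (-0.25)·(-0.25) + (1.75)·(1.75)) / 3 = 4.75/3 = 1.5833
  S[X_1,X_2] = ((-1.25)·(0.5) + (-0.25)·(2.5) + (-0.25)·(-4.5) + (1.75)·(1.5)) / 3 = 2.5/3 = 0.8333
  S[X_2,X_2] = ((0.5)·(0.5) + (2.5)·(2.5) + (-4.5)·(-4.5) + (1.5)·(1.5)) / 3 = 29/3 = 9.6667
  S = [[1.5833, 0.8333],
 [0.8333, 9.6667]].

Step 3 — invert S. det(S) = 1.5833·9.6667 - (0.8333)² = 14.6111.
  S^{-1} = (1/det) · [[d, -b], [-b, a]] = [[0.6616, -0.057],
 [-0.057, 0.1084]].

Step 4 — quadratic form (x̄ - mu_0)^T · S^{-1} · (x̄ - mu_0):
  S^{-1} · (x̄ - mu_0) = (2.6692, 0.0285),
  (x̄ - mu_0)^T · [...] = (4.25)·(2.6692) + (2.5)·(0.0285) = 11.4154.

Step 5 — scale by n: T² = 4 · 11.4154 = 45.6616.

T² ≈ 45.6616


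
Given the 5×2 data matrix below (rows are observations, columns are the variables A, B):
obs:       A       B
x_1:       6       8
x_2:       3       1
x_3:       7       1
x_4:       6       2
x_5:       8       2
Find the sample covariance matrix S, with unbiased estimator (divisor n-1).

Step 1 — column means:
  mean(A) = (6 + 3 + 7 + 6 + 8) / 5 = 30/5 = 6
  mean(B) = (8 + 1 + 1 + 2 + 2) / 5 = 14/5 = 2.8

Step 2 — sample covariance S[i,j] = (1/(n-1)) · Σ_k (x_{k,i} - mean_i) · (x_{k,j} - mean_j), with n-1 = 4.
  S[A,A] = ((0)·(0) + (-3)·(-3) + (1)·(1) + (0)·(0) + (2)·(2)) / 4 = 14/4 = 3.5
  S[A,B] = ((0)·(5.2) + (-3)·(-1.8) + (1)·(-1.8) + (0)·(-0.8) + (2)·(-0.8)) / 4 = 2/4 = 0.5
  S[B,B] = ((5.2)·(5.2) + (-1.8)·(-1.8) + (-1.8)·(-1.8) + (-0.8)·(-0.8) + (-0.8)·(-0.8)) / 4 = 34.8/4 = 8.7

S is symmetric (S[j,i] = S[i,j]). Assembling:

S = [[3.5, 0.5],
 [0.5, 8.7]]


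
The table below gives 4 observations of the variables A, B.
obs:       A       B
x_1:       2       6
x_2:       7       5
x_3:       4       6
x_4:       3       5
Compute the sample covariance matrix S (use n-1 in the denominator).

Step 1 — column means:
  mean(A) = (2 + 7 + 4 + 3) / 4 = 16/4 = 4
  mean(B) = (6 + 5 + 6 + 5) / 4 = 22/4 = 5.5

Step 2 — sample covariance S[i,j] = (1/(n-1)) · Σ_k (x_{k,i} - mean_i) · (x_{k,j} - mean_j), with n-1 = 3.
  S[A,A] = ((-2)·(-2) + (3)·(3) + (0)·(0) + (-1)·(-1)) / 3 = 14/3 = 4.6667
  S[A,B] = ((-2)·(0.5) + (3)·(-0.5) + (0)·(0.5) + (-1)·(-0.5)) / 3 = -2/3 = -0.6667
  S[B,B] = ((0.5)·(0.5) + (-0.5)·(-0.5) + (0.5)·(0.5) + (-0.5)·(-0.5)) / 3 = 1/3 = 0.3333

S is symmetric (S[j,i] = S[i,j]). Assembling:

S = [[4.6667, -0.6667],
 [-0.6667, 0.3333]]


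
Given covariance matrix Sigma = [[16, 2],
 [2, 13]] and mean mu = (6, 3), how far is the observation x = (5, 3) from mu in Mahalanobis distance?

Step 1 — centre the observation: (x - mu) = (-1, 0).

Step 2 — invert Sigma. det(Sigma) = 16·13 - (2)² = 204.
  Sigma^{-1} = (1/det) · [[d, -b], [-b, a]] = [[0.0637, -0.0098],
 [-0.0098, 0.0784]].

Step 3 — form the quadratic (x - mu)^T · Sigma^{-1} · (x - mu):
  Sigma^{-1} · (x - mu) = (-0.0637, 0.0098).
  (x - mu)^T · [Sigma^{-1} · (x - mu)] = (-1)·(-0.0637) + (0)·(0.0098) = 0.0637.

Step 4 — take square root: d = √(0.0637) ≈ 0.2524.

d(x, mu) = √(0.0637) ≈ 0.2524


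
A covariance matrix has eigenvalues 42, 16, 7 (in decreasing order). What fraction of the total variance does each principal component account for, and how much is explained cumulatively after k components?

Step 1 — total variance = trace(Sigma) = Σ λ_i = 42 + 16 + 7 = 65.

Step 2 — fraction explained by component i = λ_i / Σ λ:
  PC1: 42/65 = 0.6462
  PC2: 16/65 = 0.2462
  PC3: 7/65 = 0.1077

Step 3 — cumulative fraction after k components = (λ_1 + ... + λ_k) / Σ λ:
  k = 1: 42/65 = 0.6462
  k = 2: (42 + 16)/65 = 58/65 = 0.8923
  k = 3: (42 + 16 + 7)/65 = 65/65 = 1

Summary (fraction, with percent):

explained: PC1 0.6462 (64.62%), PC2 0.2462 (24.62%), PC3 0.1077 (10.77%);  cumulative: 0.6462, 0.8923, 1


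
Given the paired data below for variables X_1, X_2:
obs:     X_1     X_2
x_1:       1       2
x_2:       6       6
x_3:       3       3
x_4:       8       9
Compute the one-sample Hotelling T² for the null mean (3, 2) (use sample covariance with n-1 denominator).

Step 1 — sample mean vector:
  mean(X_1) = (1 + 6 + 3 + 8) / 4 = 18/4 = 4.5
  mean(X_2) = (2 + 6 + 3 + 9) / 4 = 20/4 = 5
  x̄ = (4.5, 5),  deviation x̄ - mu_0 = (4.5, 5) - (3, 2) = (1.5, 3).

Step 2 — sample covariance matrix, S[i,j] = (1/(n-1)) · Σ_k (x_{k,i} - mean_i) · (x_{k,j} - mean_j), divisor n-1 = 3:
  S[X_1,X_1] = ((-3.5)·(-3.5) + (1.5)·(1.5) + (-1.5)·(-1.5) + (3.5)·(3.5)) / 3 = 29/3 = 9.6667
  S[X_1,X_2] = ((-3.5)·(-3) + (1.5)·(1) + (-1.5)·(-2) + (3.5)·(4)) / 3 = 29/3 = 9.6667
  S[X_2,X_2] = ((-3)·(-3) + (1)·(1) + (-2)·(-2) + (4)·(4)) / 3 = 30/3 = 10
  S = [[9.6667, 9.6667],
 [9.6667, 10]].

Step 3 — invert S. det(S) = 9.6667·10 - (9.6667)² = 3.2222.
  S^{-1} = (1/det) · [[d, -b], [-b, a]] = [[3.1034, -3],
 [-3, 3]].

Step 4 — quadratic form (x̄ - mu_0)^T · S^{-1} · (x̄ - mu_0):
  S^{-1} · (x̄ - mu_0) = (-4.3448, 4.5),
  (x̄ - mu_0)^T · [...] = (1.5)·(-4.3448) + (3)·(4.5) = 6.9828.

Step 5 — scale by n: T² = 4 · 6.9828 = 27.931.

T² ≈ 27.931


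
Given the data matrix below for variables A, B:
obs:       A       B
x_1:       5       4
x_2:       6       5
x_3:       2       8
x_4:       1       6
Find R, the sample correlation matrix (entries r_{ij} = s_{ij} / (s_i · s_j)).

Step 1 — column means:
  mean(A) = (5 + 6 + 2 + 1) / 4 = 14/4 = 3.5
  mean(B) = (4 + 5 + 8 + 6) / 4 = 23/4 = 5.75

Step 2 — sample variances and covariances s[i,j] = (1/(n-1)) · Σ_k (x_{k,i} - mean_i) · (x_{k,j} - mean_j), with n-1 = 3:
  s[A,A] = ((1.5)·(1.5) + (2.5)·(2.5) + (-1.5)·(-1.5) + (-2.5)·(-2.5)) / 3 = 17/3 = 5.6667
  s[A,B] = ((1.5)·(-1.75) + (2.5)·(-0.75) + (-1.5)·(2.25) + (-2.5)·(0.25)) / 3 = -8.5/3 = -2.8333
  s[B,B] = ((-1.75)·(-1.75) + (-0.75)·(-0.75) + (2.25)·(2.25) + (0.25)·(0.25)) / 3 = 8.75/3 = 2.9167
  Sample standard deviations s_i = √(s[i,i]):
  s(A) = √(5.6667) = 2.3805
  s(B) = √(2.9167) = 1.7078

Step 3 — r_{ij} = s_{ij} / (s_i · s_j):
  r[A,A] = 1 (diagonal).
  r[A,B] = -2.8333 / (2.3805 · 1.7078) = -2.8333 / 4.0654 = -0.6969
  r[B,B] = 1 (diagonal).

R is symmetric with unit diagonal. Assembling:

R = [[1, -0.6969],
 [-0.6969, 1]]


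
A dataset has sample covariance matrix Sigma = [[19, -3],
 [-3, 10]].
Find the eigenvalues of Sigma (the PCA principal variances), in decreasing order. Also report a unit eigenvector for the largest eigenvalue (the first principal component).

Step 1 — characteristic polynomial of 2×2 Sigma:
  det(Sigma - λI) = λ² - trace · λ + det = 0.
  trace = 19 + 10 = 29, det = 19·10 - (-3)² = 181.
Step 2 — discriminant:
  Δ = trace² - 4·det = 841 - 724 = 117.
Step 3 — eigenvalues:
  λ = (trace ± √Δ)/2 = (29 ± 10.8167)/2,
  λ_1 = 19.9083,  λ_2 = 9.0917.

Step 4 — unit eigenvector for λ_1: solve (Sigma - λ_1 I)v = 0. First row:
  (19 - 19.9083)·v_x + (-3)·v_y = 0, i.e. (-0.9083)·v_x + (-3)·v_y = 0,
  so v ∝ (b, λ_1 - a) = (-3, 0.9083); multiply by -1 so the first entry is positive: u = (3, -0.9083).
  ||u|| = √((3)² + (-0.9083)²) = √(9.8251) ≈ 3.1345,
  v_1 = u/||u|| ≈ (0.9571, -0.2898) (||v_1|| = 1).

λ_1 = 19.9083,  λ_2 = 9.0917;  v_1 ≈ (0.9571, -0.2898)


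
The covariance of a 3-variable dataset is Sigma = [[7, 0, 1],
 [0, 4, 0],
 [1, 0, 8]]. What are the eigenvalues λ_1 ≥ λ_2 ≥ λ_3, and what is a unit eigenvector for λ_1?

Step 1 — characteristic polynomial p(λ) = det(λI - Sigma) = λ³ - tr·λ² + c_1·λ - det, where tr = trace, c_1 = sum of the principal 2×2 minors, det = det(Sigma):
  tr = 7 + 4 + 8 = 19,
  c_1 = (7·4 - (0)²) + (7·8 - (1)²) + (4·8 - (0)²) = 28 + 55 + 32 = 115,
  det = 7·(4·8 - (0)²) - (0)·((0)·8 - (0)·(1)) + (1)·((0)·(0) - 4·(1)) = 7·(32) - (0)·(0) + (1)·(-4) = 220.
  So p(λ) = λ³ - 19λ² + 115λ - 220.
Step 2 — look for an integer root (rational root theorem: any rational root is an integer divisor of 220). Testing λ = 4:
  p(4) = 64 - 304 + 460 - 220 = 0  ✓
  Dividing out (λ - 4): p(λ) = (λ - 4)(λ² - 15λ + 55).
Step 3 — remaining eigenvalues from the quadratic λ² - 15λ + 55 = 0:
  Δ = 15² - 4·55 = 225 - 220 = 5,  λ = (15 ± √5)/2 = (15 ± 2.2361)/2 ≈ 8.618 or 6.382.
  Sorted: λ_1 = 8.618,  λ_2 = 6.382,  λ_3 = 4  (check: sum = 19 = tr ✓).

Step 4 — unit eigenvector for λ_1 ≈ 8.618: v spans the null space of (Sigma - λ_1 I), whose rows are
  r_1 = (-1.618, 0, 1),  r_2 = (0, -4.618, 0),  r_3 = (1, 0, -0.618).
  v is orthogonal to every row, so take v ∝ r_1 × r_2 = ((0)·(0) - (1)·(-4.618), (1)·(0) - (-1.618)·(0), (-1.618)·(-4.618) - (0)·(0)) ≈ (4.618, 0, 7.4721).
  Let u = (4.618, 0, 7.4721).
  ||u|| = √((4.618)² + (0)² + (7.4721)²) = √(77.1591) ≈ 8.784,  v_1 = u/||u|| ≈ (0.5257, 0, 0.8507) (||v_1|| = 1).

λ_1 = 8.618,  λ_2 = 6.382,  λ_3 = 4;  v_1 ≈ (0.5257, 0, 0.8507)


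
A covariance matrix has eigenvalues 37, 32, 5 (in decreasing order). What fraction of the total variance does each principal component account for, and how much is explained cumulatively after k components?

Step 1 — total variance = trace(Sigma) = Σ λ_i = 37 + 32 + 5 = 74.

Step 2 — fraction explained by component i = λ_i / Σ λ:
  PC1: 37/74 = 0.5
  PC2: 32/74 = 0.4324
  PC3: 5/74 = 0.0676

Step 3 — cumulative fraction after k components = (λ_1 + ... + λ_k) / Σ λ:
  k = 1: 37/74 = 0.5
  k = 2: (37 + 32)/74 = 69/74 = 0.9324
  k = 3: (37 + 32 + 5)/74 = 74/74 = 1

Summary (fraction, with percent):

explained: PC1 0.5 (50%), PC2 0.4324 (43.24%), PC3 0.0676 (6.76%);  cumulative: 0.5, 0.9324, 1


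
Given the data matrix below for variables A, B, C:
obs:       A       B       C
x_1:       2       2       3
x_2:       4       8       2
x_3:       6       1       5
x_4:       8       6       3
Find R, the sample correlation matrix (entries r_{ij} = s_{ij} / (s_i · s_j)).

Step 1 — column means:
  mean(A) = (2 + 4 + 6 + 8) / 4 = 20/4 = 5
  mean(B) = (2 + 8 + 1 + 6) / 4 = 17/4 = 4.25
  mean(C) = (3 + 2 + 5 + 3) / 4 = 13/4 = 3.25

Step 2 — sample variances and covariances s[i,j] = (1/(n-1)) · Σ_k (x_{k,i} - mean_i) · (x_{k,j} - mean_j), with n-1 = 3:
  s[A,A] = ((-3)·(-3) + (-1)·(-1) + (1)·(1) + (3)·(3)) / 3 = 20/3 = 6.6667
  s[A,B] = ((-3)·(-2.25) + (-1)·(3.75) + (1)·(-3.25) + (3)·(1.75)) / 3 = 5/3 = 1.6667
  s[A,C] = ((-3)·(-0.25) + (-1)·(-1.25) + (1)·(1.75) + (3)·(-0.25)) / 3 = 3/3 = 1
  s[B,B] = ((-2.25)·(-2.25) + (3.75)·(3.75) + (-3.25)·(-3.25) + (1.75)·(1.75)) / 3 = 32.75/3 = 10.9167
  s[B,C] = ((-2.25)·(-0.25) + (3.75)·(-1.25) + (-3.25)·(1.75) + (1.75)·(-0.25)) / 3 = -10.25/3 = -3.4167
  s[C,C] = ((-0.25)·(-0.25) + (-1.25)·(-1.25) + (1.75)·(1.75) + (-0.25)·(-0.25)) / 3 = 4.75/3 = 1.5833
  Sample standard deviations s_i = √(s[i,i]):
  s(A) = √(6.6667) = 2.582
  s(B) = √(10.9167) = 3.304
  s(C) = √(1.5833) = 1.2583

Step 3 — r_{ij} = s_{ij} / (s_i · s_j):
  r[A,A] = 1 (diagonal).
  r[A,B] = 1.6667 / (2.582 · 3.304) = 1.6667 / 8.531 = 0.1954
  r[A,C] = 1 / (2.582 · 1.2583) = 1 / 3.2489 = 0.3078
  r[B,B] = 1 (diagonal).
  r[B,C] = -3.4167 / (3.304 · 1.2583) = -3.4167 / 4.1575 = -0.8218
  r[C,C] = 1 (diagonal).

R is symmetric with unit diagonal. Assembling:

R = [[1, 0.1954, 0.3078],
 [0.1954, 1, -0.8218],
 [0.3078, -0.8218, 1]]


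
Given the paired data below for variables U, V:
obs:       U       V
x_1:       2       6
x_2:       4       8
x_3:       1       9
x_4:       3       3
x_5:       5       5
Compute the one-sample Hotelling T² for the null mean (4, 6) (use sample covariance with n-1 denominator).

Step 1 — sample mean vector:
  mean(U) = (2 + 4 + 1 + 3 + 5) / 5 = 15/5 = 3
  mean(V) = (6 + 8 + 9 + 3 + 5) / 5 = 31/5 = 6.2
  x̄ = (3, 6.2),  deviation x̄ - mu_0 = (3, 6.2) - (4, 6) = (-1, 0.2).

Step 2 — sample covariance matrix, S[i,j] = (1/(n-1)) · Σ_k (x_{k,i} - mean_i) · (x_{k,j} - mean_j), divisor n-1 = 4:
  S[U,U] = ((-1)·(-1) + (1)·(1) + (-2)·(-2) + (0)·(0) + (2)·(2)) / 4 = 10/4 = 2.5
  S[U,V] = ((-1)·(-0.2) + (1)·(1.8) + (-2)·(2.8) + (0)·(-3.2) + (2)·(-1.2)) / 4 = -6/4 = -1.5
  S[V,V] = ((-0.2)·(-0.2) + (1.8)·(1.8) + (2.8)·(2.8) + (-3.2)·(-3.2) + (-1.2)·(-1.2)) / 4 = 22.8/4 = 5.7
  S = [[2.5, -1.5],
 [-1.5, 5.7]].

Step 3 — invert S. det(S) = 2.5·5.7 - (-1.5)² = 12.
  S^{-1} = (1/det) · [[d, -b], [-b, a]] = [[0.475, 0.125],
 [0.125, 0.2083]].

Step 4 — quadratic form (x̄ - mu_0)^T · S^{-1} · (x̄ - mu_0):
  S^{-1} · (x̄ - mu_0) = (-0.45, -0.0833),
  (x̄ - mu_0)^T · [...] = (-1)·(-0.45) + (0.2)·(-0.0833) = 0.4333.

Step 5 — scale by n: T² = 5 · 0.4333 = 2.1667.

T² ≈ 2.1667


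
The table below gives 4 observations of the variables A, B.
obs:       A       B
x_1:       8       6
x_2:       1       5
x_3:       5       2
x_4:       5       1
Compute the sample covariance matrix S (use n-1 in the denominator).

Step 1 — column means:
  mean(A) = (8 + 1 + 5 + 5) / 4 = 19/4 = 4.75
  mean(B) = (6 + 5 + 2 + 1) / 4 = 14/4 = 3.5

Step 2 — sample covariance S[i,j] = (1/(n-1)) · Σ_k (x_{k,i} - mean_i) · (x_{k,j} - mean_j), with n-1 = 3.
  S[A,A] = ((3.25)·(3.25) + (-3.75)·(-3.75) + (0.25)·(0.25) + (0.25)·(0.25)) / 3 = 24.75/3 = 8.25
  S[A,B] = ((3.25)·(2.5) + (-3.75)·(1.5) + (0.25)·(-1.5) + (0.25)·(-2.5)) / 3 = 1.5/3 = 0.5
  S[B,B] = ((2.5)·(2.5) + (1.5)·(1.5) + (-1.5)·(-1.5) + (-2.5)·(-2.5)) / 3 = 17/3 = 5.6667

S is symmetric (S[j,i] = S[i,j]). Assembling:

S = [[8.25, 0.5],
 [0.5, 5.6667]]


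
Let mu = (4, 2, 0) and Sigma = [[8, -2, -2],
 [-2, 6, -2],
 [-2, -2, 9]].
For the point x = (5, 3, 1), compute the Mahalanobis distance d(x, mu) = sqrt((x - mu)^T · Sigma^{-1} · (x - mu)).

Step 1 — centre the observation: (x - mu) = (1, 1, 1).

Step 2 — invert Sigma (cofactor / det for 3×3, or solve directly):
  Sigma^{-1} = [[0.1543, 0.0679, 0.0494],
 [0.0679, 0.2099, 0.0617],
 [0.0494, 0.0617, 0.1358]].

Step 3 — form the quadratic (x - mu)^T · Sigma^{-1} · (x - mu):
  Sigma^{-1} · (x - mu) = (0.2716, 0.3395, 0.2469).
  (x - mu)^T · [Sigma^{-1} · (x - mu)] = (1)·(0.2716) + (1)·(0.3395) + (1)·(0.2469) = 0.858.

Step 4 — take square root: d = √(0.858) ≈ 0.9263.

d(x, mu) = √(0.858) ≈ 0.9263


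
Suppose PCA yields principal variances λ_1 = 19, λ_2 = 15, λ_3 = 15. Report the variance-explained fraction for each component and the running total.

Step 1 — total variance = trace(Sigma) = Σ λ_i = 19 + 15 + 15 = 49.

Step 2 — fraction explained by component i = λ_i / Σ λ:
  PC1: 19/49 = 0.3878
  PC2: 15/49 = 0.3061
  PC3: 15/49 = 0.3061

Step 3 — cumulative fraction after k components = (λ_1 + ... + λ_k) / Σ λ:
  k = 1: 19/49 = 0.3878
  k = 2: (19 + 15)/49 = 34/49 = 0.6939
  k = 3: (19 + 15 + 15)/49 = 49/49 = 1

Summary (fraction, with percent):

explained: PC1 0.3878 (38.78%), PC2 0.3061 (30.61%), PC3 0.3061 (30.61%);  cumulative: 0.3878, 0.6939, 1


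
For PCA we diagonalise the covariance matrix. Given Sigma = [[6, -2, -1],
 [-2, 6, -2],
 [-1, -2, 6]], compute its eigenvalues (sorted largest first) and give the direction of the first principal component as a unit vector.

Step 1 — characteristic polynomial p(λ) = det(λI - Sigma) = λ³ - tr·λ² + c_1·λ - det, where tr = trace, c_1 = sum of the principal 2×2 minors, det = det(Sigma):
  tr = 6 + 6 + 6 = 18,
  c_1 = (6·6 - (-2)²) + (6·6 - (-1)²) + (6·6 - (-2)²) = 32 + 35 + 32 = 99,
  det = 6·(6·6 - (-2)²) - (-2)·((-2)·6 - (-2)·(-1)) + (-1)·((-2)·(-2) - 6·(-1)) = 6·(32) - (-2)·(-14) + (-1)·(10) = 154.
  So p(λ) = λ³ - 18λ² + 99λ - 154.
Step 2 — look for an integer root (rational root theorem: any rational root is an integer divisor of 154). Testing λ = 7:
  p(7) = 343 - 882 + 693 - 154 = 0  ✓
  Dividing out (λ - 7): p(λ) = (λ - 7)(λ² - 11λ + 22).
Step 3 — remaining eigenvalues from the quadratic λ² - 11λ + 22 = 0:
  Δ = 11² - 4·22 = 121 - 88 = 33,  λ = (11 ± √33)/2 = (11 ± 5.7446)/2 ≈ 8.3723 or 2.6277.
  Sorted: λ_1 = 8.3723,  λ_2 = 7,  λ_3 = 2.6277  (check: sum = 18 = tr ✓).

Step 4 — unit eigenvector for λ_1 ≈ 8.3723: v spans the null space of (Sigma - λ_1 I), whose rows are
  r_1 = (-2.3723, -2, -1),  r_2 = (-2, -2.3723, -2),  r_3 = (-1, -2, -2.3723).
  v is orthogonal to every row, so take v ∝ r_1 × r_2 = ((-2)·(-2) - (-1)·(-2.3723), (-1)·(-2) - (-2.3723)·(-2), (-2.3723)·(-2.3723) - (-2)·(-2)) ≈ (1.6277, -2.7446, 1.6277).
  Let u = (1.6277, -2.7446, 1.6277).
  ||u|| = √((1.6277)² + (-2.7446)² + (1.6277)²) = √(12.8316) ≈ 3.5821,  v_1 = u/||u|| ≈ (0.4544, -0.7662, 0.4544) (||v_1|| = 1).

λ_1 = 8.3723,  λ_2 = 7,  λ_3 = 2.6277;  v_1 ≈ (0.4544, -0.7662, 0.4544)


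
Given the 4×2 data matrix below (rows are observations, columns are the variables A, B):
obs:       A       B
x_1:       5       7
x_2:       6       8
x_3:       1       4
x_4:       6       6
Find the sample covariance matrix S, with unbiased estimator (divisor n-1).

Step 1 — column means:
  mean(A) = (5 + 6 + 1 + 6) / 4 = 18/4 = 4.5
  mean(B) = (7 + 8 + 4 + 6) / 4 = 25/4 = 6.25

Step 2 — sample covariance S[i,j] = (1/(n-1)) · Σ_k (x_{k,i} - mean_i) · (x_{k,j} - mean_j), with n-1 = 3.
  S[A,A] = ((0.5)·(0.5) + (1.5)·(1.5) + (-3.5)·(-3.5) + (1.5)·(1.5)) / 3 = 17/3 = 5.6667
  S[A,B] = ((0.5)·(0.75) + (1.5)·(1.75) + (-3.5)·(-2.25) + (1.5)·(-0.25)) / 3 = 10.5/3 = 3.5
  S[B,B] = ((0.75)·(0.75) + (1.75)·(1.75) + (-2.25)·(-2.25) + (-0.25)·(-0.25)) / 3 = 8.75/3 = 2.9167

S is symmetric (S[j,i] = S[i,j]). Assembling:

S = [[5.6667, 3.5],
 [3.5, 2.9167]]


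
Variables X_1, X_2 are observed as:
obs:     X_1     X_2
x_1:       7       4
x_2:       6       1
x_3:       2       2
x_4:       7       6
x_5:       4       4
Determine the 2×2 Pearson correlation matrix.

Step 1 — column means:
  mean(X_1) = (7 + 6 + 2 + 7 + 4) / 5 = 26/5 = 5.2
  mean(X_2) = (4 + 1 + 2 + 6 + 4) / 5 = 17/5 = 3.4

Step 2 — sample variances and covariances s[i,j] = (1/(n-1)) · Σ_k (x_{k,i} - mean_i) · (x_{k,j} - mean_j), with n-1 = 4:
  s[X_1,X_1] = ((1.8)·(1.8) + (0.8)·(0.8) + (-3.2)·(-3.2) + (1.8)·(1.8) + (-1.2)·(-1.2)) / 4 = 18.8/4 = 4.7
  s[X_1,X_2] = ((1.8)·(0.6) + (0.8)·(-2.4) + (-3.2)·(-1.4) + (1.8)·(2.6) + (-1.2)·(0.6)) / 4 = 7.6/4 = 1.9
  s[X_2,X_2] = ((0.6)·(0.6) + (-2.4)·(-2.4) + (-1.4)·(-1.4) + (2.6)·(2.6) + (0.6)·(0.6)) / 4 = 15.2/4 = 3.8
  Sample standard deviations s_i = √(s[i,i]):
  s(X_1) = √(4.7) = 2.1679
  s(X_2) = √(3.8) = 1.9494

Step 3 — r_{ij} = s_{ij} / (s_i · s_j):
  r[X_1,X_1] = 1 (diagonal).
  r[X_1,X_2] = 1.9 / (2.1679 · 1.9494) = 1.9 / 4.2261 = 0.4496
  r[X_2,X_2] = 1 (diagonal).

R is symmetric with unit diagonal. Assembling:

R = [[1, 0.4496],
 [0.4496, 1]]


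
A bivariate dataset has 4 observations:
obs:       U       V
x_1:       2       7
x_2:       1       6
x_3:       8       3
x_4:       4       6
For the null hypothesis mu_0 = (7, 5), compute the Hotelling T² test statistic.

Step 1 — sample mean vector:
  mean(U) = (2 + 1 + 8 + 4) / 4 = 15/4 = 3.75
  mean(V) = (7 + 6 + 3 + 6) / 4 = 22/4 = 5.5
  x̄ = (3.75, 5.5),  deviation x̄ - mu_0 = (3.75, 5.5) - (7, 5) = (-3.25, 0.5).

Step 2 — sample covariance matrix, S[i,j] = (1/(n-1)) · Σ_k (x_{k,i} - mean_i) · (x_{k,j} - mean_j), divisor n-1 = 3:
  S[U,U] = ((-1.75)·(-1.75) + (-2.75)·(-2.75) + (4.25)·(4.25) + (0.25)·(0.25)) / 3 = 28.75/3 = 9.5833
  S[U,V] = ((-1.75)·(1.5) + (-2.75)·(0.5) + (4.25)·(-2.5) + (0.25)·(0.5)) / 3 = -14.5/3 = -4.8333
  S[V,V] = ((1.5)·(1.5) + (0.5)·(0.5) + (-2.5)·(-2.5) + (0.5)·(0.5)) / 3 = 9/3 = 3
  S = [[9.5833, -4.8333],
 [-4.8333, 3]].

Step 3 — invert S. det(S) = 9.5833·3 - (-4.8333)² = 5.3889.
  S^{-1} = (1/det) · [[d, -b], [-b, a]] = [[0.5567, 0.8969],
 [0.8969, 1.7784]].

Step 4 — quadratic form (x̄ - mu_0)^T · S^{-1} · (x̄ - mu_0):
  S^{-1} · (x̄ - mu_0) = (-1.3608, -2.0258),
  (x̄ - mu_0)^T · [...] = (-3.25)·(-1.3608) + (0.5)·(-2.0258) = 3.4098.

Step 5 — scale by n: T² = 4 · 3.4098 = 13.6392.

T² ≈ 13.6392


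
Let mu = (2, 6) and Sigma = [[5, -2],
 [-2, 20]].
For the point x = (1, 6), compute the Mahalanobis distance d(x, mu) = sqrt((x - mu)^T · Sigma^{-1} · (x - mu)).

Step 1 — centre the observation: (x - mu) = (-1, 0).

Step 2 — invert Sigma. det(Sigma) = 5·20 - (-2)² = 96.
  Sigma^{-1} = (1/det) · [[d, -b], [-b, a]] = [[0.2083, 0.0208],
 [0.0208, 0.0521]].

Step 3 — form the quadratic (x - mu)^T · Sigma^{-1} · (x - mu):
  Sigma^{-1} · (x - mu) = (-0.2083, -0.0208).
  (x - mu)^T · [Sigma^{-1} · (x - mu)] = (-1)·(-0.2083) + (0)·(-0.0208) = 0.2083.

Step 4 — take square root: d = √(0.2083) ≈ 0.4564.

d(x, mu) = √(0.2083) ≈ 0.4564


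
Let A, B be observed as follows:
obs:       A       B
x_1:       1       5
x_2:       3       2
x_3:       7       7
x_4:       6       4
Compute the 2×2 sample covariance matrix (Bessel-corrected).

Step 1 — column means:
  mean(A) = (1 + 3 + 7 + 6) / 4 = 17/4 = 4.25
  mean(B) = (5 + 2 + 7 + 4) / 4 = 18/4 = 4.5

Step 2 — sample covariance S[i,j] = (1/(n-1)) · Σ_k (x_{k,i} - mean_i) · (x_{k,j} - mean_j), with n-1 = 3.
  S[A,A] = ((-3.25)·(-3.25) + (-1.25)·(-1.25) + (2.75)·(2.75) + (1.75)·(1.75)) / 3 = 22.75/3 = 7.5833
  S[A,B] = ((-3.25)·(0.5) + (-1.25)·(-2.5) + (2.75)·(2.5) + (1.75)·(-0.5)) / 3 = 7.5/3 = 2.5
  S[B,B] = ((0.5)·(0.5) + (-2.5)·(-2.5) + (2.5)·(2.5) + (-0.5)·(-0.5)) / 3 = 13/3 = 4.3333

S is symmetric (S[j,i] = S[i,j]). Assembling:

S = [[7.5833, 2.5],
 [2.5, 4.3333]]


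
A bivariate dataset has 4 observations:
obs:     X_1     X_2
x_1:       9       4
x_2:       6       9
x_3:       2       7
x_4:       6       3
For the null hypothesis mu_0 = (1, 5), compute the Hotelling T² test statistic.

Step 1 — sample mean vector:
  mean(X_1) = (9 + 6 + 2 + 6) / 4 = 23/4 = 5.75
  mean(X_2) = (4 + 9 + 7 + 3) / 4 = 23/4 = 5.75
  x̄ = (5.75, 5.75),  deviation x̄ - mu_0 = (5.75, 5.75) - (1, 5) = (4.75, 0.75).

Step 2 — sample covariance matrix, S[i,j] = (1/(n-1)) · Σ_k (x_{k,i} - mean_i) · (x_{k,j} - mean_j), divisor n-1 = 3:
  S[X_1,X_1] = ((3.25)·(3.25) + (0.25)·(0.25) + (-3.75)·(-3.75) + (0.25)·(0.25)) / 3 = 24.75/3 = 8.25
  S[X_1,X_2] = ((3.25)·(-1.75) + (0.25)·(3.25) + (-3.75)·(1.25) + (0.25)·(-2.75)) / 3 = -10.25/3 = -3.4167
  S[X_2,X_2] = ((-1.75)·(-1.75) + (3.25)·(3.25) + (1.25)·(1.25) + (-2.75)·(-2.75)) / 3 = 22.75/3 = 7.5833
  S = [[8.25, -3.4167],
 [-3.4167, 7.5833]].

Step 3 — invert S. det(S) = 8.25·7.5833 - (-3.4167)² = 50.8889.
  S^{-1} = (1/det) · [[d, -b], [-b, a]] = [[0.149, 0.0671],
 [0.0671, 0.1621]].

Step 4 — quadratic form (x̄ - mu_0)^T · S^{-1} · (x̄ - mu_0):
  S^{-1} · (x̄ - mu_0) = (0.7582, 0.4405),
  (x̄ - mu_0)^T · [...] = (4.75)·(0.7582) + (0.75)·(0.4405) = 3.9318.

Step 5 — scale by n: T² = 4 · 3.9318 = 15.7271.

T² ≈ 15.7271


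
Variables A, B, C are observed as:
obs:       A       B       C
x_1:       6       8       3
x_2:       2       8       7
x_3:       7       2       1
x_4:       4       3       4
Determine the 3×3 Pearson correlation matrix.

Step 1 — column means:
  mean(A) = (6 + 2 + 7 + 4) / 4 = 19/4 = 4.75
  mean(B) = (8 + 8 + 2 + 3) / 4 = 21/4 = 5.25
  mean(C) = (3 + 7 + 1 + 4) / 4 = 15/4 = 3.75

Step 2 — sample variances and covariances s[i,j] = (1/(n-1)) · Σ_k (x_{k,i} - mean_i) · (x_{k,j} - mean_j), with n-1 = 3:
  s[A,A] = ((1.25)·(1.25) + (-2.75)·(-2.75) + (2.25)·(2.25) + (-0.75)·(-0.75)) / 3 = 14.75/3 = 4.9167
  s[A,B] = ((1.25)·(2.75) + (-2.75)·(2.75) + (2.25)·(-3.25) + (-0.75)·(-2.25)) / 3 = -9.75/3 = -3.25
  s[A,C] = ((1.25)·(-0.75) + (-2.75)·(3.25) + (2.25)·(-2.75) + (-0.75)·(0.25)) / 3 = -16.25/3 = -5.4167
  s[B,B] = ((2.75)·(2.75) + (2.75)·(2.75) + (-3.25)·(-3.25) + (-2.25)·(-2.25)) / 3 = 30.75/3 = 10.25
  s[B,C] = ((2.75)·(-0.75) + (2.75)·(3.25) + (-3.25)·(-2.75) + (-2.25)·(0.25)) / 3 = 15.25/3 = 5.0833
  s[C,C] = ((-0.75)·(-0.75) + (3.25)·(3.25) + (-2.75)·(-2.75) + (0.25)·(0.25)) / 3 = 18.75/3 = 6.25
  Sample standard deviations s_i = √(s[i,i]):
  s(A) = √(4.9167) = 2.2174
  s(B) = √(10.25) = 3.2016
  s(C) = √(6.25) = 2.5

Step 3 — r_{ij} = s_{ij} / (s_i · s_j):
  r[A,A] = 1 (diagonal).
  r[A,B] = -3.25 / (2.2174 · 3.2016) = -3.25 / 7.099 = -0.4578
  r[A,C] = -5.4167 / (2.2174 · 2.5) = -5.4167 / 5.5434 = -0.9771
  r[B,B] = 1 (diagonal).
  r[B,C] = 5.0833 / (3.2016 · 2.5) = 5.0833 / 8.0039 = 0.6351
  r[C,C] = 1 (diagonal).

R is symmetric with unit diagonal. Assembling:

R = [[1, -0.4578, -0.9771],
 [-0.4578, 1, 0.6351],
 [-0.9771, 0.6351, 1]]


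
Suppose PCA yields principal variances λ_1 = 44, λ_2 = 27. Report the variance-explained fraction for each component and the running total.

Step 1 — total variance = trace(Sigma) = Σ λ_i = 44 + 27 = 71.

Step 2 — fraction explained by component i = λ_i / Σ λ:
  PC1: 44/71 = 0.6197
  PC2: 27/71 = 0.3803

Step 3 — cumulative fraction after k components = (λ_1 + ... + λ_k) / Σ λ:
  k = 1: 44/71 = 0.6197
  k = 2: (44 + 27)/71 = 71/71 = 1

Summary (fraction, with percent):

explained: PC1 0.6197 (61.97%), PC2 0.3803 (38.03%);  cumulative: 0.6197, 1


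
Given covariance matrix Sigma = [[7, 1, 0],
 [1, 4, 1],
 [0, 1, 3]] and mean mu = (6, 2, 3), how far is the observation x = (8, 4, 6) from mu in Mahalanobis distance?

Step 1 — centre the observation: (x - mu) = (2, 2, 3).

Step 2 — invert Sigma (cofactor / det for 3×3, or solve directly):
  Sigma^{-1} = [[0.1486, -0.0405, 0.0135],
 [-0.0405, 0.2838, -0.0946],
 [0.0135, -0.0946, 0.3649]].

Step 3 — form the quadratic (x - mu)^T · Sigma^{-1} · (x - mu):
  Sigma^{-1} · (x - mu) = (0.2568, 0.2027, 0.9324).
  (x - mu)^T · [Sigma^{-1} · (x - mu)] = (2)·(0.2568) + (2)·(0.2027) + (3)·(0.9324) = 3.7162.

Step 4 — take square root: d = √(3.7162) ≈ 1.9277.

d(x, mu) = √(3.7162) ≈ 1.9277


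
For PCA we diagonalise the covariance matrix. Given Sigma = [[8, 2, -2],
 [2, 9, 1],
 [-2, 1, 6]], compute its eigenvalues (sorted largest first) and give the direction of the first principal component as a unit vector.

Step 1 — characteristic polynomial p(λ) = det(λI - Sigma) = λ³ - tr·λ² + c_1·λ - det, where tr = trace, c_1 = sum of the principal 2×2 minors, det = det(Sigma):
  tr = 8 + 9 + 6 = 23,
  c_1 = (8·9 - (2)²) + (8·6 - (-2)²) + (9·6 - (1)²) = 68 + 44 + 53 = 165,
  det = 8·(9·6 - (1)²) - (2)·((2)·6 - (1)·(-2)) + (-2)·((2)·(1) - 9·(-2)) = 8·(53) - (2)·(14) + (-2)·(20) = 356.
  So p(λ) = λ³ - 23λ² + 165λ - 356.
Step 2 — look for an integer root (rational root theorem: any rational root is an integer divisor of 356). Testing λ = 4:
  p(4) = 64 - 368 + 660 - 356 = 0  ✓
  Dividing out (λ - 4): p(λ) = (λ - 4)(λ² - 19λ + 89).
Step 3 — remaining eigenvalues from the quadratic λ² - 19λ + 89 = 0:
  Δ = 19² - 4·89 = 361 - 356 = 5,  λ = (19 ± √5)/2 = (19 ± 2.2361)/2 ≈ 10.618 or 8.382.
  Sorted: λ_1 = 10.618,  λ_2 = 8.382,  λ_3 = 4  (check: sum = 23 = tr ✓).

Step 4 — unit eigenvector for λ_1 ≈ 10.618: v spans the null space of (Sigma - λ_1 I), whose rows are
  r_1 = (-2.618, 2, -2),  r_2 = (2, -1.618, 1),  r_3 = (-2, 1, -4.618).
  v is orthogonal to every row, so take v ∝ r_1 × r_2 = ((2)·(1) - (-2)·(-1.618), (-2)·(2) - (-2.618)·(1), (-2.618)·(-1.618) - (2)·(2)) ≈ (-1.2361, -1.382, 0.2361).
  Rescale (multiply by -1 so the first nonzero entry is positive): u = (1.2361, 1.382, -0.2361).
  ||u|| = √((1.2361)² + (1.382)² + (-0.2361)²) = √(3.4934) ≈ 1.8691,  v_1 = u/||u|| ≈ (0.6613, 0.7394, -0.1263) (||v_1|| = 1).

λ_1 = 10.618,  λ_2 = 8.382,  λ_3 = 4;  v_1 ≈ (0.6613, 0.7394, -0.1263)


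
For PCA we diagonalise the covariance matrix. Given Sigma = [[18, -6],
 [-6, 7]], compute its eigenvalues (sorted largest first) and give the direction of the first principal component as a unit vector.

Step 1 — characteristic polynomial of 2×2 Sigma:
  det(Sigma - λI) = λ² - trace · λ + det = 0.
  trace = 18 + 7 = 25, det = 18·7 - (-6)² = 90.
Step 2 — discriminant:
  Δ = trace² - 4·det = 625 - 360 = 265.
Step 3 — eigenvalues:
  λ = (trace ± √Δ)/2 = (25 ± 16.2788)/2,
  λ_1 = 20.6394,  λ_2 = 4.3606.

Step 4 — unit eigenvector for λ_1: solve (Sigma - λ_1 I)v = 0. First row:
  (18 - 20.6394)·v_x + (-6)·v_y = 0, i.e. (-2.6394)·v_x + (-6)·v_y = 0,
  so v ∝ (b, λ_1 - a) = (-6, 2.6394); multiply by -1 so the first entry is positive: u = (6, -2.6394).
  ||u|| = √((6)² + (-2.6394)²) = √(42.9665) ≈ 6.5549,
  v_1 = u/||u|| ≈ (0.9153, -0.4027) (||v_1|| = 1).

λ_1 = 20.6394,  λ_2 = 4.3606;  v_1 ≈ (0.9153, -0.4027)


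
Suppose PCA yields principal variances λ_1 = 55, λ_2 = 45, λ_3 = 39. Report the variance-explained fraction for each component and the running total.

Step 1 — total variance = trace(Sigma) = Σ λ_i = 55 + 45 + 39 = 139.

Step 2 — fraction explained by component i = λ_i / Σ λ:
  PC1: 55/139 = 0.3957
  PC2: 45/139 = 0.3237
  PC3: 39/139 = 0.2806

Step 3 — cumulative fraction after k components = (λ_1 + ... + λ_k) / Σ λ:
  k = 1: 55/139 = 0.3957
  k = 2: (55 + 45)/139 = 100/139 = 0.7194
  k = 3: (55 + 45 + 39)/139 = 139/139 = 1

Summary (fraction, with percent):

explained: PC1 0.3957 (39.57%), PC2 0.3237 (32.37%), PC3 0.2806 (28.06%);  cumulative: 0.3957, 0.7194, 1


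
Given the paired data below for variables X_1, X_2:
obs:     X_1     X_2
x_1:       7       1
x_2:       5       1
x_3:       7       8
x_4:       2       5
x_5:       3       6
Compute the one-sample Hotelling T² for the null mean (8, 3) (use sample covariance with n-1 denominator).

Step 1 — sample mean vector:
  mean(X_1) = (7 + 5 + 7 + 2 + 3) / 5 = 24/5 = 4.8
  mean(X_2) = (1 + 1 + 8 + 5 + 6) / 5 = 21/5 = 4.2
  x̄ = (4.8, 4.2),  deviation x̄ - mu_0 = (4.8, 4.2) - (8, 3) = (-3.2, 1.2).

Step 2 — sample covariance matrix, S[i,j] = (1/(n-1)) · Σ_k (x_{k,i} - mean_i) · (x_{k,j} - mean_j), divisor n-1 = 4:
  S[X_1,X_1] = ((2.2)·(2.2) + (0.2)·(0.2) + (2.2)·(2.2) + (-2.8)·(-2.8) + (-1.8)·(-1.8)) / 4 = 20.8/4 = 5.2
  S[X_1,X_2] = ((2.2)·(-3.2) + (0.2)·(-3.2) + (2.2)·(3.8) + (-2.8)·(0.8) + (-1.8)·(1.8)) / 4 = -4.8/4 = -1.2
  S[X_2,X_2] = ((-3.2)·(-3.2) + (-3.2)·(-3.2) + (3.8)·(3.8) + (0.8)·(0.8) + (1.8)·(1.8)) / 4 = 38.8/4 = 9.7
  S = [[5.2, -1.2],
 [-1.2, 9.7]].

Step 3 — invert S. det(S) = 5.2·9.7 - (-1.2)² = 49.
  S^{-1} = (1/det) · [[d, -b], [-b, a]] = [[0.198, 0.0245],
 [0.0245, 0.1061]].

Step 4 — quadratic form (x̄ - mu_0)^T · S^{-1} · (x̄ - mu_0):
  S^{-1} · (x̄ - mu_0) = (-0.6041, 0.049),
  (x̄ - mu_0)^T · [...] = (-3.2)·(-0.6041) + (1.2)·(0.049) = 1.9918.

Step 5 — scale by n: T² = 5 · 1.9918 = 9.9592.

T² ≈ 9.9592


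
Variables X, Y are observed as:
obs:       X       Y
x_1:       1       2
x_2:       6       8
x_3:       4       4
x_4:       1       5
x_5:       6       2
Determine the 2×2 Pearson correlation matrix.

Step 1 — column means:
  mean(X) = (1 + 6 + 4 + 1 + 6) / 5 = 18/5 = 3.6
  mean(Y) = (2 + 8 + 4 + 5 + 2) / 5 = 21/5 = 4.2

Step 2 — sample variances and covariances s[i,j] = (1/(n-1)) · Σ_k (x_{k,i} - mean_i) · (x_{k,j} - mean_j), with n-1 = 4:
  s[X,X] = ((-2.6)·(-2.6) + (2.4)·(2.4) + (0.4)·(0.4) + (-2.6)·(-2.6) + (2.4)·(2.4)) / 4 = 25.2/4 = 6.3
  s[X,Y] = ((-2.6)·(-2.2) + (2.4)·(3.8) + (0.4)·(-0.2) + (-2.6)·(0.8) + (2.4)·(-2.2)) / 4 = 7.4/4 = 1.85
  s[Y,Y] = ((-2.2)·(-2.2) + (3.8)·(3.8) + (-0.2)·(-0.2) + (0.8)·(0.8) + (-2.2)·(-2.2)) / 4 = 24.8/4 = 6.2
  Sample standard deviations s_i = √(s[i,i]):
  s(X) = √(6.3) = 2.51
  s(Y) = √(6.2) = 2.49

Step 3 — r_{ij} = s_{ij} / (s_i · s_j):
  r[X,X] = 1 (diagonal).
  r[X,Y] = 1.85 / (2.51 · 2.49) = 1.85 / 6.2498 = 0.296
  r[Y,Y] = 1 (diagonal).

R is symmetric with unit diagonal. Assembling:

R = [[1, 0.296],
 [0.296, 1]]


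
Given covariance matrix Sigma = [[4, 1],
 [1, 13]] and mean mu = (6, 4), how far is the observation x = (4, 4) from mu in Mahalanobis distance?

Step 1 — centre the observation: (x - mu) = (-2, 0).

Step 2 — invert Sigma. det(Sigma) = 4·13 - (1)² = 51.
  Sigma^{-1} = (1/det) · [[d, -b], [-b, a]] = [[0.2549, -0.0196],
 [-0.0196, 0.0784]].

Step 3 — form the quadratic (x - mu)^T · Sigma^{-1} · (x - mu):
  Sigma^{-1} · (x - mu) = (-0.5098, 0.0392).
  (x - mu)^T · [Sigma^{-1} · (x - mu)] = (-2)·(-0.5098) + (0)·(0.0392) = 1.0196.

Step 4 — take square root: d = √(1.0196) ≈ 1.0098.

d(x, mu) = √(1.0196) ≈ 1.0098


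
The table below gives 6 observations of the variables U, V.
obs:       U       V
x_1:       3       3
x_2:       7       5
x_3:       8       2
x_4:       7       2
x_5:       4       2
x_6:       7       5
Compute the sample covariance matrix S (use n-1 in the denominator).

Step 1 — column means:
  mean(U) = (3 + 7 + 8 + 7 + 4 + 7) / 6 = 36/6 = 6
  mean(V) = (3 + 5 + 2 + 2 + 2 + 5) / 6 = 19/6 = 3.1667

Step 2 — sample covariance S[i,j] = (1/(n-1)) · Σ_k (x_{k,i} - mean_i) · (x_{k,j} - mean_j), with n-1 = 5.
  S[U,U] = ((-3)·(-3) + (1)·(1) + (2)·(2) + (1)·(1) + (-2)·(-2) + (1)·(1)) / 5 = 20/5 = 4
  S[U,V] = ((-3)·(-0.1667) + (1)·(1.8333) + (2)·(-1.1667) + (1)·(-1.1667) + (-2)·(-1.1667) + (1)·(1.8333)) / 5 = 3/5 = 0.6
  S[V,V] = ((-0.1667)·(-0.1667) + (1.8333)·(1.8333) + (-1.1667)·(-1.1667) + (-1.1667)·(-1.1667) + (-1.1667)·(-1.1667) + (1.8333)·(1.8333)) / 5 = 10.8333/5 = 2.1667

S is symmetric (S[j,i] = S[i,j]). Assembling:

S = [[4, 0.6],
 [0.6, 2.1667]]


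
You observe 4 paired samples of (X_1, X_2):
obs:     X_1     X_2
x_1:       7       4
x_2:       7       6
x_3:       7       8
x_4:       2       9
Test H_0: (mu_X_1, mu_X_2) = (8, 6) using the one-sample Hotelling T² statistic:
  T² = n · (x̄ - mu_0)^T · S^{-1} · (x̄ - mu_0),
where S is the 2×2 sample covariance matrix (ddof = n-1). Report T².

Step 1 — sample mean vector:
  mean(X_1) = (7 + 7 + 7 + 2) / 4 = 23/4 = 5.75
  mean(X_2) = (4 + 6 + 8 + 9) / 4 = 27/4 = 6.75
  x̄ = (5.75, 6.75),  deviation x̄ - mu_0 = (5.75, 6.75) - (8, 6) = (-2.25, 0.75).

Step 2 — sample covariance matrix, S[i,j] = (1/(n-1)) · Σ_k (x_{k,i} - mean_i) · (x_{k,j} - mean_j), divisor n-1 = 3:
  S[X_1,X_1] = ((1.25)·(1.25) + (1.25)·(1.25) + (1.25)·(1.25) + (-3.75)·(-3.75)) / 3 = 18.75/3 = 6.25
  S[X_1,X_2] = ((1.25)·(-2.75) + (1.25)·(-0.75) + (1.25)·(1.25) + (-3.75)·(2.25)) / 3 = -11.25/3 = -3.75
  S[X_2,X_2] = ((-2.75)·(-2.75) + (-0.75)·(-0.75) + (1.25)·(1.25) + (2.25)·(2.25)) / 3 = 14.75/3 = 4.9167
  S = [[6.25, -3.75],
 [-3.75, 4.9167]].

Step 3 — invert S. det(S) = 6.25·4.9167 - (-3.75)² = 16.6667.
  S^{-1} = (1/det) · [[d, -b], [-b, a]] = [[0.295, 0.225],
 [0.225, 0.375]].

Step 4 — quadratic form (x̄ - mu_0)^T · S^{-1} · (x̄ - mu_0):
  S^{-1} · (x̄ - mu_0) = (-0.495, -0.225),
  (x̄ - mu_0)^T · [...] = (-2.25)·(-0.495) + (0.75)·(-0.225) = 0.945.

Step 5 — scale by n: T² = 4 · 0.945 = 3.78.

T² ≈ 3.78


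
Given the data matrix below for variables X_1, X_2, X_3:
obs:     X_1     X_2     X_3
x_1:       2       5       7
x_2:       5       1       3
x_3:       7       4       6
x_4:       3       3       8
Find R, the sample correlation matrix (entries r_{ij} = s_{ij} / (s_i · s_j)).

Step 1 — column means:
  mean(X_1) = (2 + 5 + 7 + 3) / 4 = 17/4 = 4.25
  mean(X_2) = (5 + 1 + 4 + 3) / 4 = 13/4 = 3.25
  mean(X_3) = (7 + 3 + 6 + 8) / 4 = 24/4 = 6

Step 2 — sample variances and covariances s[i,j] = (1/(n-1)) · Σ_k (x_{k,i} - mean_i) · (x_{k,j} - mean_j), with n-1 = 3:
  s[X_1,X_1] = ((-2.25)·(-2.25) + (0.75)·(0.75) + (2.75)·(2.75) + (-1.25)·(-1.25)) / 3 = 14.75/3 = 4.9167
  s[X_1,X_2] = ((-2.25)·(1.75) + (0.75)·(-2.25) + (2.75)·(0.75) + (-1.25)·(-0.25)) / 3 = -3.25/3 = -1.0833
  s[X_1,X_3] = ((-2.25)·(1) + (0.75)·(-3) + (2.75)·(0) + (-1.25)·(2)) / 3 = -7/3 = -2.3333
  s[X_2,X_2] = ((1.75)·(1.75) + (-2.25)·(-2.25) + (0.75)·(0.75) + (-0.25)·(-0.25)) / 3 = 8.75/3 = 2.9167
  s[X_2,X_3] = ((1.75)·(1) + (-2.25)·(-3) + (0.75)·(0) + (-0.25)·(2)) / 3 = 8/3 = 2.6667
  s[X_3,X_3] = ((1)·(1) + (-3)·(-3) + (0)·(0) + (2)·(2)) / 3 = 14/3 = 4.6667
  Sample standard deviations s_i = √(s[i,i]):
  s(X_1) = √(4.9167) = 2.2174
  s(X_2) = √(2.9167) = 1.7078
  s(X_3) = √(4.6667) = 2.1602

Step 3 — r_{ij} = s_{ij} / (s_i · s_j):
  r[X_1,X_1] = 1 (diagonal).
  r[X_1,X_2] = -1.0833 / (2.2174 · 1.7078) = -1.0833 / 3.7869 = -0.2861
  r[X_1,X_3] = -2.3333 / (2.2174 · 2.1602) = -2.3333 / 4.79 = -0.4871
  r[X_2,X_2] = 1 (diagonal).
  r[X_2,X_3] = 2.6667 / (1.7078 · 2.1602) = 2.6667 / 3.6893 = 0.7228
  r[X_3,X_3] = 1 (diagonal).

R is symmetric with unit diagonal. Assembling:

R = [[1, -0.2861, -0.4871],
 [-0.2861, 1, 0.7228],
 [-0.4871, 0.7228, 1]]
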